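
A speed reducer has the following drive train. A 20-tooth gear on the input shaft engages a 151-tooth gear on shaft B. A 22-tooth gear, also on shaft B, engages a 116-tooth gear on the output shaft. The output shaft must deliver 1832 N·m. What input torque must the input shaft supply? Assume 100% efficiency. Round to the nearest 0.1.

46.0 N·m

Overall ratio R = 7.55 × 5.2727 = 39.809.
Input torque = output torque / R = 1832 / 39.809 = 46.02 N·m.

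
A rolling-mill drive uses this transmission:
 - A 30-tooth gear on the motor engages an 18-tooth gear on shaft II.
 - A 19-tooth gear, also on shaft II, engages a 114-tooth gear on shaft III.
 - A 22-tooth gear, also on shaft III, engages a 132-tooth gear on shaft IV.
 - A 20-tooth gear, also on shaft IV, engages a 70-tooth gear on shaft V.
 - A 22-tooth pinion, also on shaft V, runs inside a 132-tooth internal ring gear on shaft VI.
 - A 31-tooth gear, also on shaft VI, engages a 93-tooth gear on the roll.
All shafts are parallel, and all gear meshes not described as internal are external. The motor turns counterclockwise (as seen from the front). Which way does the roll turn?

the motor → shaft II: external mesh, 1 reversal → CW.
shaft II → shaft III: external mesh, 1 reversal → CCW.
shaft III → shaft IV: external mesh, 1 reversal → CW.
shaft IV → shaft V: external mesh, 1 reversal → CCW.
shaft V → shaft VI: internal mesh, same direction → CCW.
shaft VI → the roll: external mesh, 1 reversal → CW.
5 reversals in total — an odd number — so the roll turns opposite to the motor.

clockwise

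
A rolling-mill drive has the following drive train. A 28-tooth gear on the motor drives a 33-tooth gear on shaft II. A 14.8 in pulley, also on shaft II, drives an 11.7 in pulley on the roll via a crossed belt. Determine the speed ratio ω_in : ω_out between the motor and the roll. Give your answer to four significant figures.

Each stage contributes driven/driver: gear mesh 33/28 = 1.1786, belt 11.7/14.8 = 0.79054.
Overall: 1.1786 × 0.79054 = 0.93171.

0.9317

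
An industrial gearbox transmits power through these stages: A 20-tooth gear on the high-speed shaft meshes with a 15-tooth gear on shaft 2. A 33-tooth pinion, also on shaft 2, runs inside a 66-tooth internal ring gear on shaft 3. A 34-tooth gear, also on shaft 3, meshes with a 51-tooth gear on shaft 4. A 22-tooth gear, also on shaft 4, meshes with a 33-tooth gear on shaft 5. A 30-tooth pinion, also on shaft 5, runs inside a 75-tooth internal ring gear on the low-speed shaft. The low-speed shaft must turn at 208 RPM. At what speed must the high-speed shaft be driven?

Overall ratio R = 0.75 × 2 × 1.5 × 1.5 × 2.5 = 8.4375.
Required input speed = output speed × R = 208 × 8.4375 = 1755 RPM.

1755 RPM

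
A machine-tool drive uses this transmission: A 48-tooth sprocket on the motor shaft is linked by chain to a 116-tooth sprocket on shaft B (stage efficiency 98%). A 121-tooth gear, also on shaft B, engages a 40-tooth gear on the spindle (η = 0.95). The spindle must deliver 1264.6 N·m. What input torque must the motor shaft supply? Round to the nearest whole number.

1700 N·m

Overall ratio R = 2.4167 × 0.33058 = 0.7989; overall efficiency η = 0.98 × 0.95 = 0.9310.
Input torque = output torque / (R × η) = 1264.6 / (0.7989 × 0.9310) = 1700.2 N·m.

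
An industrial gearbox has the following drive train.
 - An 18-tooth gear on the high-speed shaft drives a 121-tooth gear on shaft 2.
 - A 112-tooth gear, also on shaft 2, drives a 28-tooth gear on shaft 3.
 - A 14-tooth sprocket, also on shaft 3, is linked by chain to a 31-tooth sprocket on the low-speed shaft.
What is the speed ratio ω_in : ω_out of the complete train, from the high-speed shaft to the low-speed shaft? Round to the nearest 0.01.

Each stage contributes driven/driver: gear mesh 121/18 = 6.7222, gear mesh 28/112 = 0.25, chain 31/14 = 2.2143.
Overall: 6.7222 × 0.25 × 2.2143 = 3.7212.

3.72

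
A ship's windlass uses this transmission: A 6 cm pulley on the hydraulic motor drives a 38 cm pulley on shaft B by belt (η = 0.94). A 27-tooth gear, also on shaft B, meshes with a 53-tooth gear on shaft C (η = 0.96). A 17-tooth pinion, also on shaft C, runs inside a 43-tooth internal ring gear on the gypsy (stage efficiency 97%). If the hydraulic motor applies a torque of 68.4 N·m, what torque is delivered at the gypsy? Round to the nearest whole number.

After the belt (38/6): 68.4 × 6.3333 × 0.94 = 407.21 N·m
After the gear mesh (53/27): 407.21 × 1.963 × 0.96 = 767.36 N·m
After the internal gear (43/17): 767.36 × 2.5294 × 0.97 = 1882.7 N·m

1883 N·m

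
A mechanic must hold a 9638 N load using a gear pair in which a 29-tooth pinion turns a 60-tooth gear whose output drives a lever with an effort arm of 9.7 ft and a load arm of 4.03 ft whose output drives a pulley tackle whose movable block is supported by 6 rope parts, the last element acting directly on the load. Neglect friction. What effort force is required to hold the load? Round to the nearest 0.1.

322.6 N

Gear pair MA = 60/29 = 2.069.
Lever MA = effort arm / load arm = 9.7/4.03 = 2.4069.
Block-and-tackle MA = number of supporting rope parts = 6.
Combined ideal MA = 2.069 × 2.4069 × 6 = 29.879.
Effort = load / MA = 9638 / 29.879 = 322.56 N.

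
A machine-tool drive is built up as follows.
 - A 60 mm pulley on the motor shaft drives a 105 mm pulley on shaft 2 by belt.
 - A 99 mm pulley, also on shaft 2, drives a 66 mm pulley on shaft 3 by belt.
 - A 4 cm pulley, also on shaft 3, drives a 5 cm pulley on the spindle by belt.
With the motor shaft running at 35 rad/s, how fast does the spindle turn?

Belt: ratio = 105/60 = 1.75, so shaft 2 turns at 35 / 1.75 = 20 rad/s.
Belt: ratio = 66/99 = 0.66667, so shaft 3 turns at 20 / 0.66667 = 30 rad/s.
Belt: ratio = 5/4 = 1.25, so the spindle turns at 30 / 1.25 = 24 rad/s.

24 rad/s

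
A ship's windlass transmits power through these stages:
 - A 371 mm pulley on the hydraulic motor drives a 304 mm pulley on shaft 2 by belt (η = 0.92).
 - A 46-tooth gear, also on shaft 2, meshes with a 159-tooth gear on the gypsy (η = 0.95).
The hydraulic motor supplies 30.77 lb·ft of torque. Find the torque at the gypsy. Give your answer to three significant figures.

76.2 lb·ft

Belt: ratio = 304/371 = 0.81941; torque at shaft 2 = 30.77 × 0.81941 × 0.92 = 23.196 lb·ft.
Gear mesh: ratio = 159/46 = 3.4565; torque at the gypsy = 23.196 × 3.4565 × 0.95 = 76.169 lb·ft.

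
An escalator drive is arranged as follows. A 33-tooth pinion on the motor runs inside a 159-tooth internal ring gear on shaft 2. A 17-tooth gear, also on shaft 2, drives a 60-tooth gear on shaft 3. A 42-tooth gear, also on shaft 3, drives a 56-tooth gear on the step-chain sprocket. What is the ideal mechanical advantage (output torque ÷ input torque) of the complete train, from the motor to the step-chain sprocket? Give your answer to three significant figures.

Each stage contributes driven/driver: internal gear 159/33 = 4.8182, gear mesh 60/17 = 3.5294, gear mesh 56/42 = 1.3333.
Overall: 4.8182 × 3.5294 × 1.3333 = 22.674.

22.7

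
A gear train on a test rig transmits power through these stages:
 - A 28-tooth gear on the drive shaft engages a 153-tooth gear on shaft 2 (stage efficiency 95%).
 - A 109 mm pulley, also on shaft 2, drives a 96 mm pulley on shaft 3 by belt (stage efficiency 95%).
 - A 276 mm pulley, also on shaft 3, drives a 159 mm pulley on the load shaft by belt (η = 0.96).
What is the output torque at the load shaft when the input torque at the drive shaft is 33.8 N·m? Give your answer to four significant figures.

Gear mesh: ratio = 153/28 = 5.4643; torque at shaft 2 = 33.8 × 5.4643 × 0.95 = 175.46 N·m.
Belt: ratio = 96/109 = 0.88073; torque at shaft 3 = 175.46 × 0.88073 × 0.95 = 146.81 N·m.
Belt: ratio = 159/276 = 0.57609; torque at the load shaft = 146.81 × 0.57609 × 0.96 = 81.19 N·m.

81.19 N·m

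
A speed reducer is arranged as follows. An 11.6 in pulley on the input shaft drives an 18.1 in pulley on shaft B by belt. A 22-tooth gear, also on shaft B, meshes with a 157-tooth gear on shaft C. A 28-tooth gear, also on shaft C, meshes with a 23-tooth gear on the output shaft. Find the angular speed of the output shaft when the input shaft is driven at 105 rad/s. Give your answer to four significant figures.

belt 18.1/11.6 = 1.5603 → 105/1.5603 = 67.293 rad/s
gear mesh 157/22 = 7.1364 → 67.293/7.1364 = 9.4296 rad/s
gear mesh 23/28 = 0.82143 → 9.4296/0.82143 = 11.479 rad/s

11.48 rad/s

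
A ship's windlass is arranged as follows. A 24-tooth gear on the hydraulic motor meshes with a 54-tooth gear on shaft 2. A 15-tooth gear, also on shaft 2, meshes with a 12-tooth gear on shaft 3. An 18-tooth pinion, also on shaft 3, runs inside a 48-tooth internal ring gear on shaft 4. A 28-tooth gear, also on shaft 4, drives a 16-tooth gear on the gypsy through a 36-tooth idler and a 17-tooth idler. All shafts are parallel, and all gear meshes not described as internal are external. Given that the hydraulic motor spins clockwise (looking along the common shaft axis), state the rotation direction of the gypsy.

counterclockwise

the hydraulic motor → shaft 2: external mesh, 1 reversal → CCW.
shaft 2 → shaft 3: external mesh, 1 reversal → CW.
shaft 3 → shaft 4: internal mesh, same direction → CW.
shaft 4 → the gypsy: driver → idler → idler → driven is 3 external meshes, 3 reversals → CCW.
5 reversals in total — an odd number — so the gypsy turns opposite to the hydraulic motor.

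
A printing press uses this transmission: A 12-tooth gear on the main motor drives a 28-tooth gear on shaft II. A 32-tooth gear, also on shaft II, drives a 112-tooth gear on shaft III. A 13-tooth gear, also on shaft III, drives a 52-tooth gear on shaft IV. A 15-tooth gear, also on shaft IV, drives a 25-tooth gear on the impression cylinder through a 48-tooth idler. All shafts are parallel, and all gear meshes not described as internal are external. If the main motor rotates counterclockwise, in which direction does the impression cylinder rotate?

clockwise

the main motor → shaft II: external mesh, 1 reversal → CW.
shaft II → shaft III: external mesh, 1 reversal → CCW.
shaft III → shaft IV: external mesh, 1 reversal → CW.
shaft IV → the impression cylinder: driver → idler → driven is 2 external meshes, 2 reversals → CW.
5 reversals in total — an odd number — so the impression cylinder turns opposite to the main motor.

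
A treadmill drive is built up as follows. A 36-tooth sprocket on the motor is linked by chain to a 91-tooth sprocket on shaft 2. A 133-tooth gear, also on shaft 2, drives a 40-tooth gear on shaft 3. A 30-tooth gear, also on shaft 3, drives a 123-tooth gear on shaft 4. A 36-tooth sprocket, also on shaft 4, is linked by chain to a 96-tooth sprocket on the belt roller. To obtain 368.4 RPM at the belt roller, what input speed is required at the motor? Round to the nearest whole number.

Overall ratio R = 2.5278 × 0.30075 × 4.1 × 2.6667 = 8.3119.
Required input speed = output speed × R = 368.4 × 8.3119 = 3062.1 RPM.

3062 RPM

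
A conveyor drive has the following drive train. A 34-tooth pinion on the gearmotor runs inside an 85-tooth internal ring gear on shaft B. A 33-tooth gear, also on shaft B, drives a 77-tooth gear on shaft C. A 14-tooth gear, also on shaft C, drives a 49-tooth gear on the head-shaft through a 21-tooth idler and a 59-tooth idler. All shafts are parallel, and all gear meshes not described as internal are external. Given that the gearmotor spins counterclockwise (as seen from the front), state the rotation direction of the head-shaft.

the gearmotor → shaft B: internal mesh, same direction → CCW.
shaft B → shaft C: external mesh, 1 reversal → CW.
shaft C → the head-shaft: driver → idler → idler → driven is 3 external meshes, 3 reversals → CCW.
4 reversals in total — an even number — so the head-shaft turns the same way as the gearmotor.

counterclockwise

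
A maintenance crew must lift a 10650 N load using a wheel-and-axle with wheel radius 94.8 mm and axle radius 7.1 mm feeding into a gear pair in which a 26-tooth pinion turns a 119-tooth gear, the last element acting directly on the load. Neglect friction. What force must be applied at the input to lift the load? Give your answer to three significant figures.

174 N

Wheel-and-axle MA = R/r = 94.8/7.1 = 13.352.
Gear pair MA = 119/26 = 4.5769.
Combined ideal MA = 13.352 × 4.5769 = 61.112.
Effort = load / MA = 10650 / 61.112 = 174.27 N.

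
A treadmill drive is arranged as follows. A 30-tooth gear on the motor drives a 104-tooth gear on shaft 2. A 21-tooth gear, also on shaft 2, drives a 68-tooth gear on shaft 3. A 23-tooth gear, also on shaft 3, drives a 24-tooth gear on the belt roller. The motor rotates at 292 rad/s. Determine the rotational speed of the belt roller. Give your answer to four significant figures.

Gear mesh: ratio = 104/30 = 3.4667, so shaft 2 turns at 292 / 3.4667 = 84.231 rad/s.
Gear mesh: ratio = 68/21 = 3.2381, so shaft 3 turns at 84.231 / 3.2381 = 26.012 rad/s.
Gear mesh: ratio = 24/23 = 1.0435, so the belt roller turns at 26.012 / 1.0435 = 24.929 rad/s.

24.93 rad/s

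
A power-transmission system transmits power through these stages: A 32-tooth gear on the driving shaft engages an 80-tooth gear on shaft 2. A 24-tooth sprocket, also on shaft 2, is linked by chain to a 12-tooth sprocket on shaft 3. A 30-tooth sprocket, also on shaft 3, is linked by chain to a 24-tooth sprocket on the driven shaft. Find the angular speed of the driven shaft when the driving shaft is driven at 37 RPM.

gear mesh 80/32 = 2.5 → 37/2.5 = 14.8 RPM
chain 12/24 = 0.5 → 14.8/0.5 = 29.6 RPM
chain 24/30 = 0.8 → 29.6/0.8 = 37 RPM

37 RPM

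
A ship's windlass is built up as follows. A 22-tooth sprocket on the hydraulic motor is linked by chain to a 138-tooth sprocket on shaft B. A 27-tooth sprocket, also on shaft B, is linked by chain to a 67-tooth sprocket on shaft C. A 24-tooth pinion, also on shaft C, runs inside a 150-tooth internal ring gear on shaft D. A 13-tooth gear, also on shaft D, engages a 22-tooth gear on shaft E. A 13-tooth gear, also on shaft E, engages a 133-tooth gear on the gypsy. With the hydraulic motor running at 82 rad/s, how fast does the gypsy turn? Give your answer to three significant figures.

0.0487 rad/s

chain 138/22 = 6.2727 → 82/6.2727 = 13.072 rad/s
chain 67/27 = 2.4815 → 13.072/2.4815 = 5.268 rad/s
internal gear 150/24 = 6.25 → 5.268/6.25 = 0.84288 rad/s
gear mesh 22/13 = 1.6923 → 0.84288/1.6923 = 0.49807 rad/s
gear mesh 133/13 = 10.231 → 0.49807/10.231 = 0.048683 rad/s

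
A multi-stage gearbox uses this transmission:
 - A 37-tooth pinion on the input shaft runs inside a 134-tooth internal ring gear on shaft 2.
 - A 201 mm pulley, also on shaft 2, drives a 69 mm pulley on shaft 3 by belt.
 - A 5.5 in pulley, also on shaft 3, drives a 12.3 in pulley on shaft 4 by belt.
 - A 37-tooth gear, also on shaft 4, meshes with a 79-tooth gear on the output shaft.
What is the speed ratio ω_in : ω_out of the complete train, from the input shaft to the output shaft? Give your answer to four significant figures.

5.936

Each stage contributes driven/driver: internal gear 134/37 = 3.6216, belt 69/201 = 0.34328, belt 12.3/5.5 = 2.2364, gear mesh 79/37 = 2.1351.
Overall: 3.6216 × 0.34328 × 2.2364 × 2.1351 = 5.9364.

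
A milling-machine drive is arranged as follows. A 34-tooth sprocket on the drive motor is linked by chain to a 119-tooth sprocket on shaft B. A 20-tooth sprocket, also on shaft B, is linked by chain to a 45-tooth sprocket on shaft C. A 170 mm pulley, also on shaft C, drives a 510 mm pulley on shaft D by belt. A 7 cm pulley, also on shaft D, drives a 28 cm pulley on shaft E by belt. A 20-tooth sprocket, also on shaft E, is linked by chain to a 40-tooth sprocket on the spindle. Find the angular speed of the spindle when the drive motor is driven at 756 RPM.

4 RPM

the drive motor → shaft B (chain, 119/34): 756 ÷ 3.5 = 216 RPM
shaft B → shaft C (chain, 45/20): 216 ÷ 2.25 = 96 RPM
shaft C → shaft D (belt, 510/170): 96 ÷ 3 = 32 RPM
shaft D → shaft E (belt, 28/7): 32 ÷ 4 = 8 RPM
shaft E → the spindle (chain, 40/20): 8 ÷ 2 = 4 RPM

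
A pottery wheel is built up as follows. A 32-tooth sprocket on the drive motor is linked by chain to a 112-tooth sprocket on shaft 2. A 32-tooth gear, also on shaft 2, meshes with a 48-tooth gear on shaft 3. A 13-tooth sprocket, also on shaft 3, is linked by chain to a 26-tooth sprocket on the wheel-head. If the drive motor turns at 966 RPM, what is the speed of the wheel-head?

Chain: ratio = 112/32 = 3.5, so shaft 2 turns at 966 / 3.5 = 276 RPM.
Gear mesh: ratio = 48/32 = 1.5, so shaft 3 turns at 276 / 1.5 = 184 RPM.
Chain: ratio = 26/13 = 2, so the wheel-head turns at 184 / 2 = 92 RPM.

92 RPM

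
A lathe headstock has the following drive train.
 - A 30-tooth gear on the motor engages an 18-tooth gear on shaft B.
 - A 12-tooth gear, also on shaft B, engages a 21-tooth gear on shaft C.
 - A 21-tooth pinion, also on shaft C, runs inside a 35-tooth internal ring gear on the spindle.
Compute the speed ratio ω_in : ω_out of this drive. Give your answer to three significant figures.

Each stage contributes driven/driver: gear mesh 18/30 = 0.6, gear mesh 21/12 = 1.75, internal gear 35/21 = 1.6667.
Overall: 0.6 × 1.75 × 1.6667 = 1.75.

1.75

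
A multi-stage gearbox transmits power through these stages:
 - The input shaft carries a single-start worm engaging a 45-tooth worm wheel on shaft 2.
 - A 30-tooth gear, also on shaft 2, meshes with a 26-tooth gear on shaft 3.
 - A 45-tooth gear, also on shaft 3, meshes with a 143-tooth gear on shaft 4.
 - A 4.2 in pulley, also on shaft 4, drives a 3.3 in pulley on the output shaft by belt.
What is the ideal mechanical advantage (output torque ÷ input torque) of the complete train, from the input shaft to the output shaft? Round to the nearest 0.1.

97.4

Each stage contributes driven/driver: worm 45/1 = 45, gear mesh 26/30 = 0.86667, gear mesh 143/45 = 3.1778, belt 3.3/4.2 = 0.78571.
Overall: 45 × 0.86667 × 3.1778 × 0.78571 = 97.376.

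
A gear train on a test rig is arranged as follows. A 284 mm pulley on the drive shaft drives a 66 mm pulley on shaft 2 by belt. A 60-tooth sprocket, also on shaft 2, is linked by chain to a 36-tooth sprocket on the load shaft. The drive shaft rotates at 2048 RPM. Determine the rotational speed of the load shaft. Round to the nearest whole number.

14688 RPM

belt 66/284 = 0.23239 → 2048/0.23239 = 8812.6 RPM
chain 36/60 = 0.6 → 8812.6/0.6 = 14688 RPM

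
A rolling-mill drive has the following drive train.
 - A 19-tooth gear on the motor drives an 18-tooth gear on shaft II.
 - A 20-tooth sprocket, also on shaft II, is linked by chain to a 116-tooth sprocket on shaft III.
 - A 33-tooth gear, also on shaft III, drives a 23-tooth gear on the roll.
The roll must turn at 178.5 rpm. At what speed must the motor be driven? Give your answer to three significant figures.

Overall ratio R = 0.94737 × 5.8 × 0.69697 = 3.8297.
Required input speed = output speed × R = 178.5 × 3.8297 = 683.6 rpm.

684 rpm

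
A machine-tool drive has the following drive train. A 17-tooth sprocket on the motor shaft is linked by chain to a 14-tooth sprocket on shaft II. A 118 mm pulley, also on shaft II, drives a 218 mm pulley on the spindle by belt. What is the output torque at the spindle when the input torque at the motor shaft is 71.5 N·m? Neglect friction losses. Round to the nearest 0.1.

108.8 N·m

chain 14/17 = 0.82353 → τ = 71.5·0.82353 = 58.882 N·m
belt 218/118 = 1.8475 → τ = 58.882·1.8475 = 108.78 N·m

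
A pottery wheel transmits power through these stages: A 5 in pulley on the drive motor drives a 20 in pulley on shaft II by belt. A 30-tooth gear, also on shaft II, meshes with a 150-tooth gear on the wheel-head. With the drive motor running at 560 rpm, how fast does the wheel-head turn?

the drive motor → shaft II (belt, 20/5): 560 ÷ 4 = 140 rpm
shaft II → the wheel-head (gear mesh, 150/30): 140 ÷ 5 = 28 rpm

28 rpm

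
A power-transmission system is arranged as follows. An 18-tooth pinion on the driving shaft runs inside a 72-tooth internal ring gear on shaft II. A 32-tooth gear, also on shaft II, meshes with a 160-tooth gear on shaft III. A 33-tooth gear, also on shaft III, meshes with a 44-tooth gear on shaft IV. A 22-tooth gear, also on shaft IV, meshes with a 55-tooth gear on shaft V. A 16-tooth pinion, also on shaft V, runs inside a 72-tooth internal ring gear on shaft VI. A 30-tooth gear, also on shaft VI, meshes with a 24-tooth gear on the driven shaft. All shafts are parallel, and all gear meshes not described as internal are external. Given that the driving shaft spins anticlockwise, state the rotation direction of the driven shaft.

anticlockwise

the driving shaft → shaft II: internal mesh, same direction → CCW.
shaft II → shaft III: external mesh, 1 reversal → CW.
shaft III → shaft IV: external mesh, 1 reversal → CCW.
shaft IV → shaft V: external mesh, 1 reversal → CW.
shaft V → shaft VI: internal mesh, same direction → CW.
shaft VI → the driven shaft: external mesh, 1 reversal → CCW.
4 reversals in total — an even number — so the driven shaft turns the same way as the driving shaft.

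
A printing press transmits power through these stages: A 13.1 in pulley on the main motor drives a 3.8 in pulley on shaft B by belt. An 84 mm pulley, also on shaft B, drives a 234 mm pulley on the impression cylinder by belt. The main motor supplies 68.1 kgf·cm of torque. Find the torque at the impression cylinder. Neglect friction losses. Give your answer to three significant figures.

55.0 kgf·cm

belt 3.8/13.1 = 0.29008 → τ = 68.1·0.29008 = 19.754 kgf·cm
belt 234/84 = 2.7857 → τ = 19.754·2.7857 = 55.03 kgf·cm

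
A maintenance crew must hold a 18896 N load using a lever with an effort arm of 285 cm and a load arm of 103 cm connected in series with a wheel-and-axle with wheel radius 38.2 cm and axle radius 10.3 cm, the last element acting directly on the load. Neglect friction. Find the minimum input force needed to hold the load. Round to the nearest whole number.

Lever MA = effort arm / load arm = 285/103 = 2.767.
Wheel-and-axle MA = R/r = 38.2/10.3 = 3.7087.
Combined ideal MA = 2.767 × 3.7087 = 10.262.
Effort = load / MA = 18896 / 10.262 = 1841.3 N.

1841 N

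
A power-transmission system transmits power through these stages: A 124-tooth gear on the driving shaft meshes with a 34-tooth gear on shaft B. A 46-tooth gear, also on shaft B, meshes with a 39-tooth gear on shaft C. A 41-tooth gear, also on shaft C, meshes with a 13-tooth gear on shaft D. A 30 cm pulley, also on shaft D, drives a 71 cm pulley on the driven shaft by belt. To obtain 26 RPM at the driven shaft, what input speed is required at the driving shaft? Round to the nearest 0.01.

4.54 RPM

Overall ratio R = 0.27419 × 0.84783 × 0.31707 × 2.3667 = 0.17445.
Required input speed = output speed × R = 26 × 0.17445 = 4.5356 RPM.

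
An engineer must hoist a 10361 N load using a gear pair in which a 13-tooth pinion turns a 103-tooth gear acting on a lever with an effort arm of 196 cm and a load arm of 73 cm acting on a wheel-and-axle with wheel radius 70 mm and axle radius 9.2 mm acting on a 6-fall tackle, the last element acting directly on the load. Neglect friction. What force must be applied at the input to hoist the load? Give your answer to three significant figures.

10.7 N

Gear pair MA = 103/13 = 7.9231.
Lever MA = effort arm / load arm = 196/73 = 2.6849.
Wheel-and-axle MA = R/r = 70/9.2 = 7.6087.
Block-and-tackle MA = number of supporting rope parts = 6.
Combined ideal MA = 7.9231 × 2.6849 × 7.6087 × 6 = 971.15.
Effort = load / MA = 10361 / 971.15 = 10.669 N.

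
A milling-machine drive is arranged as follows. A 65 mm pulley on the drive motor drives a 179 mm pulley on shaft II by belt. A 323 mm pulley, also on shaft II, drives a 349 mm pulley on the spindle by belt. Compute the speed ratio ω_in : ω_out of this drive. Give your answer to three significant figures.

2.98

Each stage contributes driven/driver: belt 179/65 = 2.7538, belt 349/323 = 1.0805.
Overall: 2.7538 × 1.0805 = 2.9755.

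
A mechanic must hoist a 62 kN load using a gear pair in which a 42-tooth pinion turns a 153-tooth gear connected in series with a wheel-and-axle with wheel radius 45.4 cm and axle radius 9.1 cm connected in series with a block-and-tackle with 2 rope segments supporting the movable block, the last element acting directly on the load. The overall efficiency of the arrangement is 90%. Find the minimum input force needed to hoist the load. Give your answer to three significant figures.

Gear pair MA = 153/42 = 3.6429.
Wheel-and-axle MA = R/r = 45.4/9.1 = 4.989.
Block-and-tackle MA = number of supporting rope parts = 2.
Combined ideal MA = 3.6429 × 4.989 × 2 = 36.349.
Actual MA = 36.349 × 0.90 = 32.714.
Effort = load / actual MA = 62 / 32.714 = 1.8952 kN.

1.90 kN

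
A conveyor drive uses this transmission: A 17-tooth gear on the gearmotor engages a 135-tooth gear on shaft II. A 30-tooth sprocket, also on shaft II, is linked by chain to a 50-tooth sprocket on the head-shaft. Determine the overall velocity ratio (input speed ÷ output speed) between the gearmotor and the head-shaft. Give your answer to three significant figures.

Each stage contributes driven/driver: gear mesh 135/17 = 7.9412, chain 50/30 = 1.6667.
Overall: 7.9412 × 1.6667 = 13.235.

13.2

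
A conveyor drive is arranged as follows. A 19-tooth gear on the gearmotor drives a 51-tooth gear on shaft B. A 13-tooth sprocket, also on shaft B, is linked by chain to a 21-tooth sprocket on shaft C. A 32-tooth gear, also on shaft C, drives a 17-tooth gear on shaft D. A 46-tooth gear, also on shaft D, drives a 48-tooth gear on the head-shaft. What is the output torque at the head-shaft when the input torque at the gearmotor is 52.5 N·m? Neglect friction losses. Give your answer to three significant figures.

126 N·m

After the gear mesh (51/19): 52.5 × 2.6842 = 140.92 N·m
After the chain (21/13): 140.92 × 1.6154 = 227.64 N·m
After the gear mesh (17/32): 227.64 × 0.53125 = 120.93 N·m
After the gear mesh (48/46): 120.93 × 1.0435 = 126.19 N·m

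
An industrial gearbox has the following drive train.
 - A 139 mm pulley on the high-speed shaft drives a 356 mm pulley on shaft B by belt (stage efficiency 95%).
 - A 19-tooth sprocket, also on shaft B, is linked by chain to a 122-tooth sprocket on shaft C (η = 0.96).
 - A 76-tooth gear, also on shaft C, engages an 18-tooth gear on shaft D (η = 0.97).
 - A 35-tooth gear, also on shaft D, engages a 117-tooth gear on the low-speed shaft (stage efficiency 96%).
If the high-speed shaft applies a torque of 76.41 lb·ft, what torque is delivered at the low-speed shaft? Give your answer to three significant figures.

845 lb·ft

After the belt (356/139): 76.41 × 2.5612 × 0.95 = 185.91 lb·ft
After the chain (122/19): 185.91 × 6.4211 × 0.96 = 1146 lb·ft
After the gear mesh (18/76): 1146 × 0.23684 × 0.97 = 263.28 lb·ft
After the gear mesh (117/35): 263.28 × 3.3429 × 0.96 = 844.9 lb·ft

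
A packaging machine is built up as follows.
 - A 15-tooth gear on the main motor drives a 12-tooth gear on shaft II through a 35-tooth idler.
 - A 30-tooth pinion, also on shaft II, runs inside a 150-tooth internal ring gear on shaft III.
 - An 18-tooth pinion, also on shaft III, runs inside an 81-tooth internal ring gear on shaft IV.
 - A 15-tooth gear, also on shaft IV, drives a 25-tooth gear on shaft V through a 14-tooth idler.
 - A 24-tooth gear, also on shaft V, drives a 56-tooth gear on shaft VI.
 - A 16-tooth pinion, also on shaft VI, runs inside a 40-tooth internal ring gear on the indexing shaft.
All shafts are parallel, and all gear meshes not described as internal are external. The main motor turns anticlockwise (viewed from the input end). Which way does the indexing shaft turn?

clockwise

the main motor → shaft II: driver → idler → driven is 2 external meshes, 2 reversals → CCW.
shaft II → shaft III: internal mesh, same direction → CCW.
shaft III → shaft IV: internal mesh, same direction → CCW.
shaft IV → shaft V: driver → idler → driven is 2 external meshes, 2 reversals → CCW.
shaft V → shaft VI: external mesh, 1 reversal → CW.
shaft VI → the indexing shaft: internal mesh, same direction → CW.
5 reversals in total — an odd number — so the indexing shaft turns opposite to the main motor.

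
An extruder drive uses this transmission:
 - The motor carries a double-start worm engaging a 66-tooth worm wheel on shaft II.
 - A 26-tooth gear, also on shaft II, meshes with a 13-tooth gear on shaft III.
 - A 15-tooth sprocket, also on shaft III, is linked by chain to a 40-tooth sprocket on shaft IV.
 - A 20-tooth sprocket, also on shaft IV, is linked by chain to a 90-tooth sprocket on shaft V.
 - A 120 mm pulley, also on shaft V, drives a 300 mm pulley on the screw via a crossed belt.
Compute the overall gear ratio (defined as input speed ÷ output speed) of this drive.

Each stage contributes driven/driver: worm 66/2 = 33, gear mesh 13/26 = 0.5, chain 40/15 = 2.6667, chain 90/20 = 4.5, belt 300/120 = 2.5.
Overall: 33 × 0.5 × 2.6667 × 4.5 × 2.5 = 495.

495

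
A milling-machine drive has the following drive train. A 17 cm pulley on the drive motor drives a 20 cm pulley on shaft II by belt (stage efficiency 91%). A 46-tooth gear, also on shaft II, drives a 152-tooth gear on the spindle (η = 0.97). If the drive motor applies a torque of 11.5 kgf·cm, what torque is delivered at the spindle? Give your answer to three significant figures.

After the belt (20/17): 11.5 × 1.1765 × 0.91 = 12.312 kgf·cm
After the gear mesh (152/46): 12.312 × 3.3043 × 0.97 = 39.462 kgf·cm

39.5 kgf·cm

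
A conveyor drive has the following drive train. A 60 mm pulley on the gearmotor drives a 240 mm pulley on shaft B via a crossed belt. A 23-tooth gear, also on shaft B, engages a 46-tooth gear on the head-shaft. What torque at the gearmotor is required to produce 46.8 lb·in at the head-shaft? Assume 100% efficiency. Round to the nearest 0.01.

5.85 lb·in

Overall ratio R = 4 × 2 = 8.
Input torque = output torque / R = 46.8 / 8 = 5.85 lb·in.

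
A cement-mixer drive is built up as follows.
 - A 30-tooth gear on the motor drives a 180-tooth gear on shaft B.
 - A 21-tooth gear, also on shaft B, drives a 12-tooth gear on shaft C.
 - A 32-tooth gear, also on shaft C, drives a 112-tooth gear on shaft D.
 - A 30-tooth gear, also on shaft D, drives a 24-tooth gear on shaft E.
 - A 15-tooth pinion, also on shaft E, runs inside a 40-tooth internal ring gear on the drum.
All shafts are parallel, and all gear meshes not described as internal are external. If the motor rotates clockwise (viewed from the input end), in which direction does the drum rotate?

clockwise

the motor → shaft B: external mesh, 1 reversal → CCW.
shaft B → shaft C: external mesh, 1 reversal → CW.
shaft C → shaft D: external mesh, 1 reversal → CCW.
shaft D → shaft E: external mesh, 1 reversal → CW.
shaft E → the drum: internal mesh, same direction → CW.
4 reversals in total — an even number — so the drum turns the same way as the motor.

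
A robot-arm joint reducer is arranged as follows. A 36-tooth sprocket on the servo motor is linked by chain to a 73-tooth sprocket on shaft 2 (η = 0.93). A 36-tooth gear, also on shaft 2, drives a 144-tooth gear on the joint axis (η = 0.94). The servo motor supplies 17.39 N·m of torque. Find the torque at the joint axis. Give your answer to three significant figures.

123 N·m

chain 73/36 = 2.0278 → τ = 17.39·2.0278·0.93 = 32.795 N·m
gear mesh 144/36 = 4 → τ = 32.795·4·0.94 = 123.31 N·m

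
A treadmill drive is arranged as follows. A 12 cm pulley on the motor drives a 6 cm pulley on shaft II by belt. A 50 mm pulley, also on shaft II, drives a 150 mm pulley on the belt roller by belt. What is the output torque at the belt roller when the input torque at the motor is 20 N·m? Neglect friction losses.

After the belt (6/12): 20 × 0.5 = 10 N·m
After the belt (150/50): 10 × 3 = 30 N·m

30 N·m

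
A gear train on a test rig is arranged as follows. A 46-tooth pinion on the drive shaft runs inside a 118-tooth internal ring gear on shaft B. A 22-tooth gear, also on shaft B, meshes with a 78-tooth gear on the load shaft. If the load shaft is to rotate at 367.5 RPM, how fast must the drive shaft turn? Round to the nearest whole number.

Overall ratio R = 2.5652 × 3.5455 = 9.0949.
Required input speed = output speed × R = 367.5 × 9.0949 = 3342.4 RPM.

3342 RPM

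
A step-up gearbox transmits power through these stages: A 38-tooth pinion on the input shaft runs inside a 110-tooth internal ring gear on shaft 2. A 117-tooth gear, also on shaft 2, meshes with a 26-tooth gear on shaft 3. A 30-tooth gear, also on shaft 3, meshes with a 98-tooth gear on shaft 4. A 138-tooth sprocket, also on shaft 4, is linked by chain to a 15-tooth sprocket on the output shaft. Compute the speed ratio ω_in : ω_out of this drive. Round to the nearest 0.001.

0.228

Each stage contributes driven/driver: internal gear 110/38 = 2.8947, gear mesh 26/117 = 0.22222, gear mesh 98/30 = 3.2667, chain 15/138 = 0.1087.
Overall: 2.8947 × 0.22222 × 3.2667 × 0.1087 = 0.22841.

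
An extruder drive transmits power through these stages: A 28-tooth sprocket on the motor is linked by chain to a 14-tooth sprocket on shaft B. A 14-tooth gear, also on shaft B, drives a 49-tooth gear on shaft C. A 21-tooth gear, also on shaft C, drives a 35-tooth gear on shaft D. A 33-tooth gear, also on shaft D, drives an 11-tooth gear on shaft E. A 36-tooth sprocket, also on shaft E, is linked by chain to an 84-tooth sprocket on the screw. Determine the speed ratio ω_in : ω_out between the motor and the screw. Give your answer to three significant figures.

2.27

Each stage contributes driven/driver: chain 14/28 = 0.5, gear mesh 49/14 = 3.5, gear mesh 35/21 = 1.6667, gear mesh 11/33 = 0.33333, chain 84/36 = 2.3333.
Overall: 0.5 × 3.5 × 1.6667 × 0.33333 × 2.3333 = 2.2685.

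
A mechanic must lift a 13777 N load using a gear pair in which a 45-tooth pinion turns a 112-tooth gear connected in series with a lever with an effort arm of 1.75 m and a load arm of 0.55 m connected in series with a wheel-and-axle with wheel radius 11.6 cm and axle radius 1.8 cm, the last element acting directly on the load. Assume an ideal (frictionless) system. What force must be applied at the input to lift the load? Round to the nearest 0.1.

Gear pair MA = 112/45 = 2.4889.
Lever MA = effort arm / load arm = 1.75/0.55 = 3.1818.
Wheel-and-axle MA = R/r = 11.6/1.8 = 6.4444.
Combined ideal MA = 2.4889 × 3.1818 × 6.4444 = 51.035.
Effort = load / MA = 13777 / 51.035 = 269.95 N.

270.0 N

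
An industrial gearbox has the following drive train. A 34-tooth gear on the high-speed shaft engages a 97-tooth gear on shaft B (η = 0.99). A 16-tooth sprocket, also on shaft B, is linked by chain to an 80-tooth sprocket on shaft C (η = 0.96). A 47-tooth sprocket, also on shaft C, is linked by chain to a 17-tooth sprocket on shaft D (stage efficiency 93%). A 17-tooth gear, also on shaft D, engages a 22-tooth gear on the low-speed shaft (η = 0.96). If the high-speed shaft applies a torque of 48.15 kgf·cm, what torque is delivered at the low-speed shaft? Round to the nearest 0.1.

272.8 kgf·cm

gear mesh 97/34 = 2.8529 → τ = 48.15·2.8529·0.99 = 136 kgf·cm
chain 80/16 = 5 → τ = 136·5·0.96 = 652.78 kgf·cm
chain 17/47 = 0.3617 → τ = 652.78·0.3617·0.93 = 219.58 kgf·cm
gear mesh 22/17 = 1.2941 → τ = 219.58·1.2941·0.96 = 272.8 kgf·cm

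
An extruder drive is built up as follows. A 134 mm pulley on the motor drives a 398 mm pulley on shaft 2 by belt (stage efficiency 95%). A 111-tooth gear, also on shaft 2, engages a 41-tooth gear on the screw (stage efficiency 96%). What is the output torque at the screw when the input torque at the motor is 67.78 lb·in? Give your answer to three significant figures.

67.8 lb·in

belt 398/134 = 2.9701 → τ = 67.78·2.9701·0.95 = 191.25 lb·in
gear mesh 41/111 = 0.36937 → τ = 191.25·0.36937·0.96 = 67.817 lb·in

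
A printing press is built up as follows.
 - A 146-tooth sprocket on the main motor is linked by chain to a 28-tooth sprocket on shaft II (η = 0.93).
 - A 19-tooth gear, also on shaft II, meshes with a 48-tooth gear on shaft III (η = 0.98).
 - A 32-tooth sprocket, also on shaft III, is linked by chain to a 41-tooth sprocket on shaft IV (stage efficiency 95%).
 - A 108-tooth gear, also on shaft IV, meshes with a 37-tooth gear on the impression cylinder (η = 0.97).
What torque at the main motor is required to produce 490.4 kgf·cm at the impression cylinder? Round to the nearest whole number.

Overall ratio R = 0.19178 × 2.5263 × 1.2812 × 0.34259 = 0.21267; overall efficiency η = 0.93 × 0.98 × 0.95 × 0.97 = 0.8399.
Input torque = output torque / (R × η) = 490.4 / (0.21267 × 0.8399) = 2745.6 kgf·cm.

2746 kgf·cm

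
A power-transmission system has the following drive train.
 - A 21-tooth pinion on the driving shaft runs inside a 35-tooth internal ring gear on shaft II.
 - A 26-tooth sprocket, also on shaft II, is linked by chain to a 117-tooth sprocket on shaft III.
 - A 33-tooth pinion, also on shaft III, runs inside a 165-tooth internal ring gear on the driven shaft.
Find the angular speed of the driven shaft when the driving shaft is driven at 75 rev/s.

internal gear 35/21 = 1.6667 → 75/1.6667 = 45 rev/s
chain 117/26 = 4.5 → 45/4.5 = 10 rev/s
internal gear 165/33 = 5 → 10/5 = 2 rev/s

2 rev/s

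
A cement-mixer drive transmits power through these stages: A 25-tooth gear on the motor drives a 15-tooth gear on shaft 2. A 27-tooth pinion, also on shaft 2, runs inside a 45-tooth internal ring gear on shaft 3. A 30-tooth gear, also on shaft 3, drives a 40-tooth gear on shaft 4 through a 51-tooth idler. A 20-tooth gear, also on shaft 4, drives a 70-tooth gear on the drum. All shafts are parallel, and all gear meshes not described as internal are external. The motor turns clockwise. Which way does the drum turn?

the motor → shaft 2: external mesh, 1 reversal → CCW.
shaft 2 → shaft 3: internal mesh, same direction → CCW.
shaft 3 → shaft 4: driver → idler → driven is 2 external meshes, 2 reversals → CCW.
shaft 4 → the drum: external mesh, 1 reversal → CW.
4 reversals in total — an even number — so the drum turns the same way as the motor.

clockwise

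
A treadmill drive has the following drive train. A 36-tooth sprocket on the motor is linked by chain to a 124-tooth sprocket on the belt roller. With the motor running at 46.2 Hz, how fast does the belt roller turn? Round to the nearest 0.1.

chain 124/36 = 3.4444 → 46.2/3.4444 = 13.413 Hz

13.4 Hz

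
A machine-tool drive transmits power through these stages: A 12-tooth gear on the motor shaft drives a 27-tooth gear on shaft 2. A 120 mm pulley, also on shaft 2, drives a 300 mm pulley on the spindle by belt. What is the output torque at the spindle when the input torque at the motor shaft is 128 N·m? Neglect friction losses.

720 N·m

After the gear mesh (27/12): 128 × 2.25 = 288 N·m
After the belt (300/120): 288 × 2.5 = 720 N·m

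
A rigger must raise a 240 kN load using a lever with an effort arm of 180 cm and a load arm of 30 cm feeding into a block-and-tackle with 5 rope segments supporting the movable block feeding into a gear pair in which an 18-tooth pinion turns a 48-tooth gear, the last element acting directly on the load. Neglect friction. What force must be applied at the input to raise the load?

Lever MA = effort arm / load arm = 180/30 = 6.
Block-and-tackle MA = number of supporting rope parts = 5.
Gear pair MA = 48/18 = 2.6667.
Combined ideal MA = 6 × 5 × 2.6667 = 80.
Effort = load / MA = 240 / 80 = 3 kN.

3 kN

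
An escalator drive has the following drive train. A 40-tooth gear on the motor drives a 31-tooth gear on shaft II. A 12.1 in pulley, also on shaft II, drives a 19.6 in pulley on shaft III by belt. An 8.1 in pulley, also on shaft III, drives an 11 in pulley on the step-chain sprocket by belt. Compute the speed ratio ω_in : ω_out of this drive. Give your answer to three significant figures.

Each stage contributes driven/driver: gear mesh 31/40 = 0.775, belt 19.6/12.1 = 1.6198, belt 11/8.1 = 1.358.
Overall: 0.775 × 1.6198 × 1.358 = 1.7048.

1.70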